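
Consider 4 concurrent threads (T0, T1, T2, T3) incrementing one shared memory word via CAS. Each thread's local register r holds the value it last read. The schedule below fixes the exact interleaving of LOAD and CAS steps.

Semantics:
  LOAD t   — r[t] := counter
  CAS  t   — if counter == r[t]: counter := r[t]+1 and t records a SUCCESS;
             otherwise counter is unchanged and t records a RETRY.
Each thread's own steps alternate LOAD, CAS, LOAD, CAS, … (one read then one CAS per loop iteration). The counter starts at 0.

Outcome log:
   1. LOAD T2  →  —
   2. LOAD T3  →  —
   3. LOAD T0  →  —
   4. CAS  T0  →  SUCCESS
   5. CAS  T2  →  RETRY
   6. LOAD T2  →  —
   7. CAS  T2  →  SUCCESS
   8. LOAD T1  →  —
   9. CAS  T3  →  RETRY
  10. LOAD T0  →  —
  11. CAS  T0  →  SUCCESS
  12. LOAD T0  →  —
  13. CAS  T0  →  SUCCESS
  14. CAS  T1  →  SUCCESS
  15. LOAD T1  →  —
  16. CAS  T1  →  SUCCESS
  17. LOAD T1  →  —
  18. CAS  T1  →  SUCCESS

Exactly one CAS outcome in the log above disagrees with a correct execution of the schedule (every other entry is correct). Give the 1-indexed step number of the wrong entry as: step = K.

Reference trace:
step 1: T2 LOAD ⇒ load; ctr=0 reg=0
step 2: T3 LOAD ⇒ load; ctr=0 reg=0
step 3: T0 LOAD ⇒ load; ctr=0 reg=0
step 4: T0 CAS ⇒ ok; ctr=1 reg=0
step 5: T2 CAS ⇒ retry; ctr=1 reg=0
step 6: T2 LOAD ⇒ load; ctr=1 reg=1
step 7: T2 CAS ⇒ ok; ctr=2 reg=1
step 8: T1 LOAD ⇒ load; ctr=2 reg=2
step 9: T3 CAS ⇒ retry; ctr=2 reg=0
step 10: T0 LOAD ⇒ load; ctr=2 reg=2
step 11: T0 CAS ⇒ ok; ctr=3 reg=2
step 12: T0 LOAD ⇒ load; ctr=3 reg=3
step 13: T0 CAS ⇒ ok; ctr=4 reg=3
step 14: T1 CAS ⇒ retry; ctr=4 reg=2
step 15: T1 LOAD ⇒ load; ctr=4 reg=4
step 16: T1 CAS ⇒ ok; ctr=5 reg=4
step 17: T1 LOAD ⇒ load; ctr=5 reg=5
step 18: T1 CAS ⇒ ok; ctr=6 reg=5
Flip is step 14.

step = 14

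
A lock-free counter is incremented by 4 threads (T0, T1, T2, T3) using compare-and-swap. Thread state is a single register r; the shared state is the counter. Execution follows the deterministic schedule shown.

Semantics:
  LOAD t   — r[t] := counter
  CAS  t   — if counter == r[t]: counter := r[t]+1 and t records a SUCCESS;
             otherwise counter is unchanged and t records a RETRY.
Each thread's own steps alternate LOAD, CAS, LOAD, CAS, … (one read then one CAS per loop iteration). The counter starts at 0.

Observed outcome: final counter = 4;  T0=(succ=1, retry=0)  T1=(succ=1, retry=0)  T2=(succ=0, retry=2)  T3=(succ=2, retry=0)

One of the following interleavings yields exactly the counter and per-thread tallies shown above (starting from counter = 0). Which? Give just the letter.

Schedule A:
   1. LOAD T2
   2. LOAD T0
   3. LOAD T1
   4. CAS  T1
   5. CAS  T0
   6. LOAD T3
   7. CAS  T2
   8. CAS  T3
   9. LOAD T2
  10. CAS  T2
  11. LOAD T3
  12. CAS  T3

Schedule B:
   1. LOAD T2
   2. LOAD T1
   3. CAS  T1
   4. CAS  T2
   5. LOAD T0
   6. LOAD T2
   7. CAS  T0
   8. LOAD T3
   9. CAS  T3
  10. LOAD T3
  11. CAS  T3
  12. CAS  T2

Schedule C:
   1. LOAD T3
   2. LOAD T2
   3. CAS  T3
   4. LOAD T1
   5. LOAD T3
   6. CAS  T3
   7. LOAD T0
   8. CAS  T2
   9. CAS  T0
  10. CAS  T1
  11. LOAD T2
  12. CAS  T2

Tracing schedule B:
step 1: T2 LOAD ⇒ load; ctr=0 reg=0
step 2: T1 LOAD ⇒ load; ctr=0 reg=0
step 3: T1 CAS ⇒ ok; ctr=1 reg=0
step 4: T2 CAS ⇒ retry; ctr=1 reg=0
step 5: T0 LOAD ⇒ load; ctr=1 reg=1
step 6: T2 LOAD ⇒ load; ctr=1 reg=1
step 7: T0 CAS ⇒ ok; ctr=2 reg=1
step 8: T3 LOAD ⇒ load; ctr=2 reg=2
step 9: T3 CAS ⇒ ok; ctr=3 reg=2
step 10: T3 LOAD ⇒ load; ctr=3 reg=3
step 11: T3 CAS ⇒ ok; ctr=4 reg=3
step 12: T2 CAS ⇒ retry; ctr=4 reg=1

B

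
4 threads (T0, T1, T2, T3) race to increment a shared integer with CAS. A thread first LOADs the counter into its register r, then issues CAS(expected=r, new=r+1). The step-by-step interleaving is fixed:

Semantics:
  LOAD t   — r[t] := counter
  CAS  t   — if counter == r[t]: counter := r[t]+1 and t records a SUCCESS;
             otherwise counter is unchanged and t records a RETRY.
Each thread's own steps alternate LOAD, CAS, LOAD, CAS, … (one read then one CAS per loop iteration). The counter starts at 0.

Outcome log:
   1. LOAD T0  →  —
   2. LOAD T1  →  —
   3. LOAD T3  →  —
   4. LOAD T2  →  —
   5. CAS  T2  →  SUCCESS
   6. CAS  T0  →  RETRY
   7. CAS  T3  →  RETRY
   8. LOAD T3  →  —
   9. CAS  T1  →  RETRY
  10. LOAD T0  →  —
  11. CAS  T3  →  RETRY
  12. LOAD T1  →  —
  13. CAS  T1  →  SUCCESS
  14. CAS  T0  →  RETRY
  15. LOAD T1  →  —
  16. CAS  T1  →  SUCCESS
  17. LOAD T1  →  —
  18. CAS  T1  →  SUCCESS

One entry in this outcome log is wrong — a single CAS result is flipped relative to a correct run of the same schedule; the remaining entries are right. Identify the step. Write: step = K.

step = 11

Re-executing:
   1) LOAD T0:  M=0  r_T0=0
   2) LOAD T1:  M=0  r_T1=0
   3) LOAD T3:  M=0  r_T3=0
   4) LOAD T2:  M=0  r_T2=0
   5) CAS  T2:  M=1  r_T2=0 ✓
   6) CAS  T0:  M=1  r_T0=0 ✗
   7) CAS  T3:  M=1  r_T3=0 ✗
   8) LOAD T3:  M=1  r_T3=1
   9) CAS  T1:  M=1  r_T1=0 ✗
  10) LOAD T0:  M=1  r_T0=1
  11) CAS  T3:  M=2  r_T3=1 ✓
  12) LOAD T1:  M=2  r_T1=2
  13) CAS  T1:  M=3  r_T1=2 ✓
  14) CAS  T0:  M=3  r_T0=1 ✗
  15) LOAD T1:  M=3  r_T1=3
  16) CAS  T1:  M=4  r_T1=3 ✓
  17) LOAD T1:  M=4  r_T1=4
  18) CAS  T1:  M=5  r_T1=4 ✓
Mismatch at 11.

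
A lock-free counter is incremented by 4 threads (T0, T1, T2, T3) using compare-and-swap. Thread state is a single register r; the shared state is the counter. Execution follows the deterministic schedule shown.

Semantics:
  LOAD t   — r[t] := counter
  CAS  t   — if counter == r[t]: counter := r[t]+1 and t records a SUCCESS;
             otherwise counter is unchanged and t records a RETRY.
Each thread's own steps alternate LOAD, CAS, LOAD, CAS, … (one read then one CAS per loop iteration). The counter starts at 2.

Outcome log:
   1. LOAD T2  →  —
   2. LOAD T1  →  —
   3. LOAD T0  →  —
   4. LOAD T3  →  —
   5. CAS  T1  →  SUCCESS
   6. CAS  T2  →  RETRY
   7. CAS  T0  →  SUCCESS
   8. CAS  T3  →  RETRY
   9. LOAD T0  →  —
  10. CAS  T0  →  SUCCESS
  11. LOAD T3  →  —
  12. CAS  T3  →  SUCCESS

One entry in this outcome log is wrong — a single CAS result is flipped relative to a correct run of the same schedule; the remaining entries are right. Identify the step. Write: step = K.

step = 7

Reference trace:
[1] T2.load  rd  (counter 2, T2.r 2)
[2] T1.load  rd  (counter 2, T1.r 2)
[3] T0.load  rd  (counter 2, T0.r 2)
[4] T3.load  rd  (counter 2, T3.r 2)
[5] T1.cas  hit  (counter 3, T1.r 2)
[6] T2.cas  miss  (counter 3, T2.r 2)
[7] T0.cas  miss  (counter 3, T0.r 2)
[8] T3.cas  miss  (counter 3, T3.r 2)
[9] T0.load  rd  (counter 3, T0.r 3)
[10] T0.cas  hit  (counter 4, T0.r 3)
[11] T3.load  rd  (counter 4, T3.r 4)
[12] T3.cas  hit  (counter 5, T3.r 4)
Log disagrees first at step 7.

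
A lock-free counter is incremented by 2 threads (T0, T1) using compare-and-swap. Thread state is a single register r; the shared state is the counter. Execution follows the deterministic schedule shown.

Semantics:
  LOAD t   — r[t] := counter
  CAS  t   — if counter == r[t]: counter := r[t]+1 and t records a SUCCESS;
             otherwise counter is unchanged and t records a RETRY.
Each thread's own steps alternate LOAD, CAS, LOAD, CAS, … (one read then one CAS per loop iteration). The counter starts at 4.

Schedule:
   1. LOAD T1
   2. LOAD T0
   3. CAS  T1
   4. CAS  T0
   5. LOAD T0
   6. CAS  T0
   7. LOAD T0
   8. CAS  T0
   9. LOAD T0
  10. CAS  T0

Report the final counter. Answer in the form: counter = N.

counter = 8

step 1: T1 LOAD ⇒ load; ctr=4 reg=4
step 2: T0 LOAD ⇒ load; ctr=4 reg=4
step 3: T1 CAS ⇒ ok; ctr=5 reg=4
step 4: T0 CAS ⇒ retry; ctr=5 reg=4
step 5: T0 LOAD ⇒ load; ctr=5 reg=5
step 6: T0 CAS ⇒ ok; ctr=6 reg=5
step 7: T0 LOAD ⇒ load; ctr=6 reg=6
step 8: T0 CAS ⇒ ok; ctr=7 reg=6
step 9: T0 LOAD ⇒ load; ctr=7 reg=7
step 10: T0 CAS ⇒ ok; ctr=8 reg=7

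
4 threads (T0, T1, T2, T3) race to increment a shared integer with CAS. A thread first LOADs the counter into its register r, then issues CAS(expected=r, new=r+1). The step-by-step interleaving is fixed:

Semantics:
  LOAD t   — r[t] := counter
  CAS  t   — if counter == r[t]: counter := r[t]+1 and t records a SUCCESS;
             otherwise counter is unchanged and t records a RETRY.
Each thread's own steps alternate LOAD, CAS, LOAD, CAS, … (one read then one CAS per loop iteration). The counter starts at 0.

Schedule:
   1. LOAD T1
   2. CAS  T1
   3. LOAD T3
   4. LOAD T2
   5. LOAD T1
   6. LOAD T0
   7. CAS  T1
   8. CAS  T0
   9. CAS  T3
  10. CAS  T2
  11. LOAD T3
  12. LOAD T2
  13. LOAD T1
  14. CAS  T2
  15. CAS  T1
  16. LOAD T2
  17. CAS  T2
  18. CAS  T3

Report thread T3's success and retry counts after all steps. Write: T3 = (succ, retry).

T3 = (0, 2)

[1] T1.load  rd  (counter 0, T1.r 0)
[2] T1.cas  hit  (counter 1, T1.r 0)
[3] T3.load  rd  (counter 1, T3.r 1)
[4] T2.load  rd  (counter 1, T2.r 1)
[5] T1.load  rd  (counter 1, T1.r 1)
[6] T0.load  rd  (counter 1, T0.r 1)
[7] T1.cas  hit  (counter 2, T1.r 1)
[8] T0.cas  miss  (counter 2, T0.r 1)
[9] T3.cas  miss  (counter 2, T3.r 1)
[10] T2.cas  miss  (counter 2, T2.r 1)
[11] T3.load  rd  (counter 2, T3.r 2)
[12] T2.load  rd  (counter 2, T2.r 2)
[13] T1.load  rd  (counter 2, T1.r 2)
[14] T2.cas  hit  (counter 3, T2.r 2)
[15] T1.cas  miss  (counter 3, T1.r 2)
[16] T2.load  rd  (counter 3, T2.r 3)
[17] T2.cas  hit  (counter 4, T2.r 3)
[18] T3.cas  miss  (counter 4, T3.r 2)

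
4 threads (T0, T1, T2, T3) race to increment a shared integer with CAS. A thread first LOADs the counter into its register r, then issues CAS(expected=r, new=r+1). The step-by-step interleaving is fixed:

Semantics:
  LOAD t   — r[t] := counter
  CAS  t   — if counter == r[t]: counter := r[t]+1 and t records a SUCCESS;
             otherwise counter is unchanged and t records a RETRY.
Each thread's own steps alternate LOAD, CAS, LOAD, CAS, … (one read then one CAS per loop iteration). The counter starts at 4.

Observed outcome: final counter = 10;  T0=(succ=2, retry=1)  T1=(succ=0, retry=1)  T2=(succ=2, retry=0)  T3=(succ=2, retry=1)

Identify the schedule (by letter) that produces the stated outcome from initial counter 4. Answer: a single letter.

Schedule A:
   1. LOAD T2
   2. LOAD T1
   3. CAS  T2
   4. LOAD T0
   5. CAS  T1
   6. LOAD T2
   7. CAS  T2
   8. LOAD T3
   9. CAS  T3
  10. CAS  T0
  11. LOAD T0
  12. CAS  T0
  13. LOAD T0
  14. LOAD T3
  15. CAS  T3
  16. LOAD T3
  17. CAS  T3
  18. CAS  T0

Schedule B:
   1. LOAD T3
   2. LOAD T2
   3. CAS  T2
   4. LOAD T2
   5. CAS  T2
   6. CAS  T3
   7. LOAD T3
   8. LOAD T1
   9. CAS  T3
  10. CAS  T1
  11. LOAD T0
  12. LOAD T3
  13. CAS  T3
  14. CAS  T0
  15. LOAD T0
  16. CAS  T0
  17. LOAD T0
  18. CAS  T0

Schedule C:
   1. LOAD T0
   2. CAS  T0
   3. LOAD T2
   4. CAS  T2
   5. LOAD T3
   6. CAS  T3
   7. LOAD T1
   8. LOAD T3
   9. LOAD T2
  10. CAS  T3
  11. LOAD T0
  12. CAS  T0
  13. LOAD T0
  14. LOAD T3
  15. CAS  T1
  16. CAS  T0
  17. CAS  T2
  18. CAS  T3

Run B:
1. LOAD T3 → mem=4 r[T3]=4 [LOAD]
2. LOAD T2 → mem=4 r[T2]=4 [LOAD]
3. CAS T2 → mem=5 r[T2]=4 [OK]
4. LOAD T2 → mem=5 r[T2]=5 [LOAD]
5. CAS T2 → mem=6 r[T2]=5 [OK]
6. CAS T3 → mem=6 r[T3]=4 [RETRY]
7. LOAD T3 → mem=6 r[T3]=6 [LOAD]
8. LOAD T1 → mem=6 r[T1]=6 [LOAD]
9. CAS T3 → mem=7 r[T3]=6 [OK]
10. CAS T1 → mem=7 r[T1]=6 [RETRY]
11. LOAD T0 → mem=7 r[T0]=7 [LOAD]
12. LOAD T3 → mem=7 r[T3]=7 [LOAD]
13. CAS T3 → mem=8 r[T3]=7 [OK]
14. CAS T0 → mem=8 r[T0]=7 [RETRY]
15. LOAD T0 → mem=8 r[T0]=8 [LOAD]
16. CAS T0 → mem=9 r[T0]=8 [OK]
17. LOAD T0 → mem=9 r[T0]=9 [LOAD]
18. CAS T0 → mem=10 r[T0]=9 [OK]

B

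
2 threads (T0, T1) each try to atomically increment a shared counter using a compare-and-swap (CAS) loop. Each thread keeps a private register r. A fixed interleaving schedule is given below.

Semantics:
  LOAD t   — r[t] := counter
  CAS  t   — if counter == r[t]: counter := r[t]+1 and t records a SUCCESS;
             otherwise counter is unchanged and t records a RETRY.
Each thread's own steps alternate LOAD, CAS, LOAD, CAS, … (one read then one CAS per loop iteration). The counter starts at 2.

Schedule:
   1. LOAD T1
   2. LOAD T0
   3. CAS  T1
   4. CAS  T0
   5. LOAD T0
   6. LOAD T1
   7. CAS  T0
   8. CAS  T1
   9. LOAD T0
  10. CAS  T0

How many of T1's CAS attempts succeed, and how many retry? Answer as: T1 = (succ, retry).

step 1: T1 LOAD ⇒ load; ctr=2 reg=2
step 2: T0 LOAD ⇒ load; ctr=2 reg=2
step 3: T1 CAS ⇒ ok; ctr=3 reg=2
step 4: T0 CAS ⇒ retry; ctr=3 reg=2
step 5: T0 LOAD ⇒ load; ctr=3 reg=3
step 6: T1 LOAD ⇒ load; ctr=3 reg=3
step 7: T0 CAS ⇒ ok; ctr=4 reg=3
step 8: T1 CAS ⇒ retry; ctr=4 reg=3
step 9: T0 LOAD ⇒ load; ctr=4 reg=4
step 10: T0 CAS ⇒ ok; ctr=5 reg=4

T1 = (1, 1)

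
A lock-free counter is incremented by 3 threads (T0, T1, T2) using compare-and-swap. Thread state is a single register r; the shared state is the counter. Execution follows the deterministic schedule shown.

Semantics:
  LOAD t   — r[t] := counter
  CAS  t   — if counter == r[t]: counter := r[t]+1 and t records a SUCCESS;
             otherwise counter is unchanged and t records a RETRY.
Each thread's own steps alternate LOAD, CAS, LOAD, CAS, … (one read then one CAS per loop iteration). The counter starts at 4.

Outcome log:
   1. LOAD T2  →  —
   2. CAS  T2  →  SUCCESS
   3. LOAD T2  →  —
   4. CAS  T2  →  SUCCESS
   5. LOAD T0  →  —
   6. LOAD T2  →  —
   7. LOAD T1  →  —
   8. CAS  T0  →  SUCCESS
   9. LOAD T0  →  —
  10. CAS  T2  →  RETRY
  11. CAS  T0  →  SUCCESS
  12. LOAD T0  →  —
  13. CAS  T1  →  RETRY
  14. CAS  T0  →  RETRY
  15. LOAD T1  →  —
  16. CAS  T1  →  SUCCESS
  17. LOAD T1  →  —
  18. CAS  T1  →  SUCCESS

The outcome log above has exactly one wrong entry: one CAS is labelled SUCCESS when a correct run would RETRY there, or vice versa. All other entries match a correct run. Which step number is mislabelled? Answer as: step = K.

Reference trace:
step 1: T2 LOAD ⇒ load; ctr=4 reg=4
step 2: T2 CAS ⇒ ok; ctr=5 reg=4
step 3: T2 LOAD ⇒ load; ctr=5 reg=5
step 4: T2 CAS ⇒ ok; ctr=6 reg=5
step 5: T0 LOAD ⇒ load; ctr=6 reg=6
step 6: T2 LOAD ⇒ load; ctr=6 reg=6
step 7: T1 LOAD ⇒ load; ctr=6 reg=6
step 8: T0 CAS ⇒ ok; ctr=7 reg=6
step 9: T0 LOAD ⇒ load; ctr=7 reg=7
step 10: T2 CAS ⇒ retry; ctr=7 reg=6
step 11: T0 CAS ⇒ ok; ctr=8 reg=7
step 12: T0 LOAD ⇒ load; ctr=8 reg=8
step 13: T1 CAS ⇒ retry; ctr=8 reg=6
step 14: T0 CAS ⇒ ok; ctr=9 reg=8
step 15: T1 LOAD ⇒ load; ctr=9 reg=9
step 16: T1 CAS ⇒ ok; ctr=10 reg=9
step 17: T1 LOAD ⇒ load; ctr=10 reg=10
step 18: T1 CAS ⇒ ok; ctr=11 reg=10
Log disagrees first at step 14.

step = 14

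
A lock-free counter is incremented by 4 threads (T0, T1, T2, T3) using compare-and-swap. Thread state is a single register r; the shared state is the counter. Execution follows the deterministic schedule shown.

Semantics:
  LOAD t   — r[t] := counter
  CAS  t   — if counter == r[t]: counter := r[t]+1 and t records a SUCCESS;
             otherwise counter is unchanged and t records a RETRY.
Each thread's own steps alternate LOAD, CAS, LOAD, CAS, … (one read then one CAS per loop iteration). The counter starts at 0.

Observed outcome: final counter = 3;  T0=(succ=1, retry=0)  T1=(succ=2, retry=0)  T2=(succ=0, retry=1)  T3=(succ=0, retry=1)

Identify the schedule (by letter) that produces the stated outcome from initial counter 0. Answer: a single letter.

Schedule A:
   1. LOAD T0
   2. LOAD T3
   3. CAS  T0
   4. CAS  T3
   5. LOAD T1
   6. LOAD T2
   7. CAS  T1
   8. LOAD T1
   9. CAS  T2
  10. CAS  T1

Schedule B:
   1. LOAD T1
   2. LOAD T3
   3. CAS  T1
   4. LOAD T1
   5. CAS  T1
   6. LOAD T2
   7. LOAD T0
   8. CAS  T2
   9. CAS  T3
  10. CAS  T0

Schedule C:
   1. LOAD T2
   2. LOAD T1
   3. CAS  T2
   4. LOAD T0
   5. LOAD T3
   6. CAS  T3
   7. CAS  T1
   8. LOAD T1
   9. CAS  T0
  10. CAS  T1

A

Simulating candidate A:
   1) LOAD T0:  M=0  r_T0=0
   2) LOAD T3:  M=0  r_T3=0
   3) CAS  T0:  M=1  r_T0=0 ✓
   4) CAS  T3:  M=1  r_T3=0 ✗
   5) LOAD T1:  M=1  r_T1=1
   6) LOAD T2:  M=1  r_T2=1
   7) CAS  T1:  M=2  r_T1=1 ✓
   8) LOAD T1:  M=2  r_T1=2
   9) CAS  T2:  M=2  r_T2=1 ✗
  10) CAS  T1:  M=3  r_T1=2 ✓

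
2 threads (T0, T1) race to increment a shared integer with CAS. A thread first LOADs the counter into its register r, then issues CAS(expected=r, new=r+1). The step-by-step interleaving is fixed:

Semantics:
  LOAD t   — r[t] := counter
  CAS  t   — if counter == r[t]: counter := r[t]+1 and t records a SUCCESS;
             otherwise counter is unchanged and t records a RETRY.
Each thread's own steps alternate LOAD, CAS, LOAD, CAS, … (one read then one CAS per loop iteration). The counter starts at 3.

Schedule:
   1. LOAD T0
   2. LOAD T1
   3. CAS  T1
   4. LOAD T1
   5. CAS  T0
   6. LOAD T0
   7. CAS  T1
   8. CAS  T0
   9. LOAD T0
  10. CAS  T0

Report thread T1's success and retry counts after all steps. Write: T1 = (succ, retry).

[1] T0.load  rd  (counter 3, T0.r 3)
[2] T1.load  rd  (counter 3, T1.r 3)
[3] T1.cas  hit  (counter 4, T1.r 3)
[4] T1.load  rd  (counter 4, T1.r 4)
[5] T0.cas  miss  (counter 4, T0.r 3)
[6] T0.load  rd  (counter 4, T0.r 4)
[7] T1.cas  hit  (counter 5, T1.r 4)
[8] T0.cas  miss  (counter 5, T0.r 4)
[9] T0.load  rd  (counter 5, T0.r 5)
[10] T0.cas  hit  (counter 6, T0.r 5)

T1 = (2, 0)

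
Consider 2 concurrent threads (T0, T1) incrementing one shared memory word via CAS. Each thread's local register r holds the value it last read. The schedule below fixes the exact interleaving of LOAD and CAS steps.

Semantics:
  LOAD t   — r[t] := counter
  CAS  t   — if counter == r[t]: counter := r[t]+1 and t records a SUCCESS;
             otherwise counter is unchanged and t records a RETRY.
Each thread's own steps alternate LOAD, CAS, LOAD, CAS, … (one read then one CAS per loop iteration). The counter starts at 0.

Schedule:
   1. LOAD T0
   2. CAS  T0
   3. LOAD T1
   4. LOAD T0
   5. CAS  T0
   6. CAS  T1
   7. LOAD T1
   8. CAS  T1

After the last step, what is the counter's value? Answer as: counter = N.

counter = 3

1. LOAD T0 → mem=0 r[T0]=0 [LOAD]
2. CAS T0 → mem=1 r[T0]=0 [OK]
3. LOAD T1 → mem=1 r[T1]=1 [LOAD]
4. LOAD T0 → mem=1 r[T0]=1 [LOAD]
5. CAS T0 → mem=2 r[T0]=1 [OK]
6. CAS T1 → mem=2 r[T1]=1 [RETRY]
7. LOAD T1 → mem=2 r[T1]=2 [LOAD]
8. CAS T1 → mem=3 r[T1]=2 [OK]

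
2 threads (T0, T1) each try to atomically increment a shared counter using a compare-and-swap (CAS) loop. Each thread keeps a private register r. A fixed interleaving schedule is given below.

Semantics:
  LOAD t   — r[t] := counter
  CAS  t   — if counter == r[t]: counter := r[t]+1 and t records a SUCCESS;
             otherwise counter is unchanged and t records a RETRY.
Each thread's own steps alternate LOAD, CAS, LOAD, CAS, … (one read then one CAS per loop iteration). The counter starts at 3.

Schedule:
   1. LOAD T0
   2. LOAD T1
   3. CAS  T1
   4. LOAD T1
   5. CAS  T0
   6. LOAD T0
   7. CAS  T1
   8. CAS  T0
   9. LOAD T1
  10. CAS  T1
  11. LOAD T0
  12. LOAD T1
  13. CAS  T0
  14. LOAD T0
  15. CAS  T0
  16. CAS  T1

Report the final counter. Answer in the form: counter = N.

step 1: T0 LOAD ⇒ load; ctr=3 reg=3
step 2: T1 LOAD ⇒ load; ctr=3 reg=3
step 3: T1 CAS ⇒ ok; ctr=4 reg=3
step 4: T1 LOAD ⇒ load; ctr=4 reg=4
step 5: T0 CAS ⇒ retry; ctr=4 reg=3
step 6: T0 LOAD ⇒ load; ctr=4 reg=4
step 7: T1 CAS ⇒ ok; ctr=5 reg=4
step 8: T0 CAS ⇒ retry; ctr=5 reg=4
step 9: T1 LOAD ⇒ load; ctr=5 reg=5
step 10: T1 CAS ⇒ ok; ctr=6 reg=5
step 11: T0 LOAD ⇒ load; ctr=6 reg=6
step 12: T1 LOAD ⇒ load; ctr=6 reg=6
step 13: T0 CAS ⇒ ok; ctr=7 reg=6
step 14: T0 LOAD ⇒ load; ctr=7 reg=7
step 15: T0 CAS ⇒ ok; ctr=8 reg=7
step 16: T1 CAS ⇒ retry; ctr=8 reg=6

counter = 8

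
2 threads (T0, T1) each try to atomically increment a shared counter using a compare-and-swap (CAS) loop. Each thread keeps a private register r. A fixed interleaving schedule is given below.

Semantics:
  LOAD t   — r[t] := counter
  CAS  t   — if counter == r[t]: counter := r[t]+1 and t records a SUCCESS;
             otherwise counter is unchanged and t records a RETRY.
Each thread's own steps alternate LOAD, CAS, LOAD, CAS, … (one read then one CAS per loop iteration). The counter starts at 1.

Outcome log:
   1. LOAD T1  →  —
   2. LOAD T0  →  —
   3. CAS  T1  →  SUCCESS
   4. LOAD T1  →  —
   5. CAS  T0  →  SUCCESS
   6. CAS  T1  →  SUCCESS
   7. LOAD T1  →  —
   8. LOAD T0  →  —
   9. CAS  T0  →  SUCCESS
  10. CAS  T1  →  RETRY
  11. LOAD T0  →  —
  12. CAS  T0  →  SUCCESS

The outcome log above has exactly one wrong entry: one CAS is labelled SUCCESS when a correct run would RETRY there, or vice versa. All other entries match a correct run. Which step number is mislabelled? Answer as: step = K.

step = 5

Re-executing:
step 1: T1 LOAD ⇒ load; ctr=1 reg=1
step 2: T0 LOAD ⇒ load; ctr=1 reg=1
step 3: T1 CAS ⇒ ok; ctr=2 reg=1
step 4: T1 LOAD ⇒ load; ctr=2 reg=2
step 5: T0 CAS ⇒ retry; ctr=2 reg=1
step 6: T1 CAS ⇒ ok; ctr=3 reg=2
step 7: T1 LOAD ⇒ load; ctr=3 reg=3
step 8: T0 LOAD ⇒ load; ctr=3 reg=3
step 9: T0 CAS ⇒ ok; ctr=4 reg=3
step 10: T1 CAS ⇒ retry; ctr=4 reg=3
step 11: T0 LOAD ⇒ load; ctr=4 reg=4
step 12: T0 CAS ⇒ ok; ctr=5 reg=4
Log disagrees first at step 5.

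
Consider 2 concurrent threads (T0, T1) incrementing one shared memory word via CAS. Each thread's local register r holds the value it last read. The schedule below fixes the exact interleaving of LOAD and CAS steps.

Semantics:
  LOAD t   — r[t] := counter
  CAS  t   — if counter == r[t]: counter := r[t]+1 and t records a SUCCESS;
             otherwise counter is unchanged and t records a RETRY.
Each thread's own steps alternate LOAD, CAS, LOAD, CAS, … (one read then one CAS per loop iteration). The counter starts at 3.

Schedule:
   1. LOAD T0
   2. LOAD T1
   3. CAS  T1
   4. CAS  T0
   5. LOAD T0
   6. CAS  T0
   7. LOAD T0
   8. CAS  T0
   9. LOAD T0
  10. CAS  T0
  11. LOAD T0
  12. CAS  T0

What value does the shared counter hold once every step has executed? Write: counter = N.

T0 LOAD — after: cnt=3, r=3 — load
T1 LOAD — after: cnt=3, r=3 — load
T1 CAS — after: cnt=4, r=3 — ok
T0 CAS — after: cnt=4, r=3 — retry
T0 LOAD — after: cnt=4, r=4 — load
T0 CAS — after: cnt=5, r=4 — ok
T0 LOAD — after: cnt=5, r=5 — load
T0 CAS — after: cnt=6, r=5 — ok
T0 LOAD — after: cnt=6, r=6 — load
T0 CAS — after: cnt=7, r=6 — ok
T0 LOAD — after: cnt=7, r=7 — load
T0 CAS — after: cnt=8, r=7 — ok

counter = 8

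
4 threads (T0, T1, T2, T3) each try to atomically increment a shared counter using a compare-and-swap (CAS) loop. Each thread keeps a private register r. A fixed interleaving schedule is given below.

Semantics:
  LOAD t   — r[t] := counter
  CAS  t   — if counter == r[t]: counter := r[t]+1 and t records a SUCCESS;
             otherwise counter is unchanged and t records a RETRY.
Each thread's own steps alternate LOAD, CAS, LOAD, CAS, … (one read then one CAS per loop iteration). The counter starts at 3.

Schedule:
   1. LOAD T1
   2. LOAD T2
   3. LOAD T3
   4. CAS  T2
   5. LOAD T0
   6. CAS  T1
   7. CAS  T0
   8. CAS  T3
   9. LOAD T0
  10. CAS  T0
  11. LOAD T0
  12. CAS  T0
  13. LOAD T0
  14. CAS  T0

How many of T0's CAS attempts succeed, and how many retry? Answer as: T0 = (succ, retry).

#1 T1 reads 3
#2 T2 reads 3
#3 T3 reads 3
#4 T2 CAS(3→4) writes; counter now 4
#5 T0 reads 4
#6 T1 CAS(3→4) fails; counter now 4
#7 T0 CAS(4→5) writes; counter now 5
#8 T3 CAS(3→4) fails; counter now 5
#9 T0 reads 5
#10 T0 CAS(5→6) writes; counter now 6
#11 T0 reads 6
#12 T0 CAS(6→7) writes; counter now 7
#13 T0 reads 7
#14 T0 CAS(7→8) writes; counter now 8

T0 = (4, 0)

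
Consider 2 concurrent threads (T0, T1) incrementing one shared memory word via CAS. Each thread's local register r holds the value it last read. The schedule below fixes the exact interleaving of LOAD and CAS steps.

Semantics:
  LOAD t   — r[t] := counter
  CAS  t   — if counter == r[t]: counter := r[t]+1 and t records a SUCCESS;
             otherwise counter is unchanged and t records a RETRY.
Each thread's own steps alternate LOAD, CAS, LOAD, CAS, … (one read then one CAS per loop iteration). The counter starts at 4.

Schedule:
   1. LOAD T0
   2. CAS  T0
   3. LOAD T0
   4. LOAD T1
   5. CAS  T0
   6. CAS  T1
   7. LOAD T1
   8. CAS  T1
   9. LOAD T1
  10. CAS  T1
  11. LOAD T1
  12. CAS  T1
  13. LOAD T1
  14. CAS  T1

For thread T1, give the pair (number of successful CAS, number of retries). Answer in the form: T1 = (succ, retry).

T1 = (4, 1)

T0 LOAD — after: cnt=4, r=4 — load
T0 CAS — after: cnt=5, r=4 — ok
T0 LOAD — after: cnt=5, r=5 — load
T1 LOAD — after: cnt=5, r=5 — load
T0 CAS — after: cnt=6, r=5 — ok
T1 CAS — after: cnt=6, r=5 — retry
T1 LOAD — after: cnt=6, r=6 — load
T1 CAS — after: cnt=7, r=6 — ok
T1 LOAD — after: cnt=7, r=7 — load
T1 CAS — after: cnt=8, r=7 — ok
T1 LOAD — after: cnt=8, r=8 — load
T1 CAS — after: cnt=9, r=8 — ok
T1 LOAD — after: cnt=9, r=9 — load
T1 CAS — after: cnt=10, r=9 — ok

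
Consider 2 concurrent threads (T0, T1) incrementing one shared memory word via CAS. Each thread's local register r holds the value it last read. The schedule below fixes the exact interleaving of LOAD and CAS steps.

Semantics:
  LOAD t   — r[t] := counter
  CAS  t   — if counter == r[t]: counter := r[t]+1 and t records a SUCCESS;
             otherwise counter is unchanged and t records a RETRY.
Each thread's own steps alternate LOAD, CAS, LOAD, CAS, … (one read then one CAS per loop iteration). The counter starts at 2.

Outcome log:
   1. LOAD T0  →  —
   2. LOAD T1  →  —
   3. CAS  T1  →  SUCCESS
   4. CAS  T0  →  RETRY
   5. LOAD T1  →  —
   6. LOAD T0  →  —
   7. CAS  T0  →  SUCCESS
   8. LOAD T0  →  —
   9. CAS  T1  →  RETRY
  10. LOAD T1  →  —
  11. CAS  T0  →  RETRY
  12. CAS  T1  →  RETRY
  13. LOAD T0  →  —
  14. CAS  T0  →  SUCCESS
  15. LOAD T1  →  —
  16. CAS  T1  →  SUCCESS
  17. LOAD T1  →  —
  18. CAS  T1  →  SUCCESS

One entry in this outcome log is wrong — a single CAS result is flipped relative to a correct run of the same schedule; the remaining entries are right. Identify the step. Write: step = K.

Correct run:
step 1: T0 LOAD ⇒ load; ctr=2 reg=2
step 2: T1 LOAD ⇒ load; ctr=2 reg=2
step 3: T1 CAS ⇒ ok; ctr=3 reg=2
step 4: T0 CAS ⇒ retry; ctr=3 reg=2
step 5: T1 LOAD ⇒ load; ctr=3 reg=3
step 6: T0 LOAD ⇒ load; ctr=3 reg=3
step 7: T0 CAS ⇒ ok; ctr=4 reg=3
step 8: T0 LOAD ⇒ load; ctr=4 reg=4
step 9: T1 CAS ⇒ retry; ctr=4 reg=3
step 10: T1 LOAD ⇒ load; ctr=4 reg=4
step 11: T0 CAS ⇒ ok; ctr=5 reg=4
step 12: T1 CAS ⇒ retry; ctr=5 reg=4
step 13: T0 LOAD ⇒ load; ctr=5 reg=5
step 14: T0 CAS ⇒ ok; ctr=6 reg=5
step 15: T1 LOAD ⇒ load; ctr=6 reg=6
step 16: T1 CAS ⇒ ok; ctr=7 reg=6
step 17: T1 LOAD ⇒ load; ctr=7 reg=7
step 18: T1 CAS ⇒ ok; ctr=8 reg=7
Mismatch at 11.

step = 11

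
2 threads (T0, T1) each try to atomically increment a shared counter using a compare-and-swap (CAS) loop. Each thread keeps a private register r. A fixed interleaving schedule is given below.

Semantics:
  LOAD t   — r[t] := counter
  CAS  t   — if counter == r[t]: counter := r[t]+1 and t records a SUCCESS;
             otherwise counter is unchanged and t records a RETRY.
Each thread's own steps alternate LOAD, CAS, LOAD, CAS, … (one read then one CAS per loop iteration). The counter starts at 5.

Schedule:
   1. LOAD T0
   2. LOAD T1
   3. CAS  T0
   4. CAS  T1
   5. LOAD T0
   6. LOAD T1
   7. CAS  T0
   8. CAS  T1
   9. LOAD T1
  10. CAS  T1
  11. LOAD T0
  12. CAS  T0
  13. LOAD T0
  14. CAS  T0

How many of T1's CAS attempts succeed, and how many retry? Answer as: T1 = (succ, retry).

#1 T0 reads 5
#2 T1 reads 5
#3 T0 CAS(5→6) writes; counter now 6
#4 T1 CAS(5→6) fails; counter now 6
#5 T0 reads 6
#6 T1 reads 6
#7 T0 CAS(6→7) writes; counter now 7
#8 T1 CAS(6→7) fails; counter now 7
#9 T1 reads 7
#10 T1 CAS(7→8) writes; counter now 8
#11 T0 reads 8
#12 T0 CAS(8→9) writes; counter now 9
#13 T0 reads 9
#14 T0 CAS(9→10) writes; counter now 10

T1 = (1, 2)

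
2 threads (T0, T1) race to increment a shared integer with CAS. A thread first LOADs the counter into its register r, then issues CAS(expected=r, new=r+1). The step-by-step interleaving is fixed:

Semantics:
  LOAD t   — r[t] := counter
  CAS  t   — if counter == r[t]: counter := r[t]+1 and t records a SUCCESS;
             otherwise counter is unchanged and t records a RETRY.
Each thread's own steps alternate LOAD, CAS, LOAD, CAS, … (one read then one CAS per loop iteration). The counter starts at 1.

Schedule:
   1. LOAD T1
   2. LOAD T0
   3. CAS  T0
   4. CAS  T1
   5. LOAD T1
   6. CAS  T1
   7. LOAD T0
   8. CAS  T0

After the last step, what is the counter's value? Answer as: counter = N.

counter = 4

#1 T1 reads 1
#2 T0 reads 1
#3 T0 CAS(1→2) writes; counter now 2
#4 T1 CAS(1→2) fails; counter now 2
#5 T1 reads 2
#6 T1 CAS(2→3) writes; counter now 3
#7 T0 reads 3
#8 T0 CAS(3→4) writes; counter now 4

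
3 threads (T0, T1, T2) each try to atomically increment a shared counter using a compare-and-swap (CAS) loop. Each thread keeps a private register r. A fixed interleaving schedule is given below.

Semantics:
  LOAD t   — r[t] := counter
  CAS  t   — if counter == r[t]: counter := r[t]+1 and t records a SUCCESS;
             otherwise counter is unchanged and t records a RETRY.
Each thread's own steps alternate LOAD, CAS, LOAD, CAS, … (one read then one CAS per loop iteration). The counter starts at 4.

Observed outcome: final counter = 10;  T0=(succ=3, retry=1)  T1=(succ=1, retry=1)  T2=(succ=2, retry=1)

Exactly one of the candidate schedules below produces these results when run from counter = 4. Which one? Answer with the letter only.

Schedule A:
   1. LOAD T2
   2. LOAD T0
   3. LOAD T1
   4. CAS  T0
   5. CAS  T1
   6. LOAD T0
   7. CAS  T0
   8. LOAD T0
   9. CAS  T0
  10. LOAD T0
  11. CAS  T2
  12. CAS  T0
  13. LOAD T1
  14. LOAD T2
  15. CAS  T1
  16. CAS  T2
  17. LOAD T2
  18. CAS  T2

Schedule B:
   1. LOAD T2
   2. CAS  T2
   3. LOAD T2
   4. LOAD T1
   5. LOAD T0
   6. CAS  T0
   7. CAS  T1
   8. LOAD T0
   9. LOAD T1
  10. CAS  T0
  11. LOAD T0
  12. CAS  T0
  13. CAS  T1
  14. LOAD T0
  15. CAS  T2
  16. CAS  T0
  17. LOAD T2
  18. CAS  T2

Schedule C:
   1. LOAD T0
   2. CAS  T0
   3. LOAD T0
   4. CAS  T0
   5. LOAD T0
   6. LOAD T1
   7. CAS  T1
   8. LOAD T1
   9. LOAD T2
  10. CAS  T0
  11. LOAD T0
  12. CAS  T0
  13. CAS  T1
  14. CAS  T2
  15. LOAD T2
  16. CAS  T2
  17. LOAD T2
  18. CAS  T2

C

Run C:
   1) LOAD T0:  M=4  r_T0=4
   2) CAS  T0:  M=5  r_T0=4 ✓
   3) LOAD T0:  M=5  r_T0=5
   4) CAS  T0:  M=6  r_T0=5 ✓
   5) LOAD T0:  M=6  r_T0=6
   6) LOAD T1:  M=6  r_T1=6
   7) CAS  T1:  M=7  r_T1=6 ✓
   8) LOAD T1:  M=7  r_T1=7
   9) LOAD T2:  M=7  r_T2=7
  10) CAS  T0:  M=7  r_T0=6 ✗
  11) LOAD T0:  M=7  r_T0=7
  12) CAS  T0:  M=8  r_T0=7 ✓
  13) CAS  T1:  M=8  r_T1=7 ✗
  14) CAS  T2:  M=8  r_T2=7 ✗
  15) LOAD T2:  M=8  r_T2=8
  16) CAS  T2:  M=9  r_T2=8 ✓
  17) LOAD T2:  M=9  r_T2=9
  18) CAS  T2:  M=10  r_T2=9 ✓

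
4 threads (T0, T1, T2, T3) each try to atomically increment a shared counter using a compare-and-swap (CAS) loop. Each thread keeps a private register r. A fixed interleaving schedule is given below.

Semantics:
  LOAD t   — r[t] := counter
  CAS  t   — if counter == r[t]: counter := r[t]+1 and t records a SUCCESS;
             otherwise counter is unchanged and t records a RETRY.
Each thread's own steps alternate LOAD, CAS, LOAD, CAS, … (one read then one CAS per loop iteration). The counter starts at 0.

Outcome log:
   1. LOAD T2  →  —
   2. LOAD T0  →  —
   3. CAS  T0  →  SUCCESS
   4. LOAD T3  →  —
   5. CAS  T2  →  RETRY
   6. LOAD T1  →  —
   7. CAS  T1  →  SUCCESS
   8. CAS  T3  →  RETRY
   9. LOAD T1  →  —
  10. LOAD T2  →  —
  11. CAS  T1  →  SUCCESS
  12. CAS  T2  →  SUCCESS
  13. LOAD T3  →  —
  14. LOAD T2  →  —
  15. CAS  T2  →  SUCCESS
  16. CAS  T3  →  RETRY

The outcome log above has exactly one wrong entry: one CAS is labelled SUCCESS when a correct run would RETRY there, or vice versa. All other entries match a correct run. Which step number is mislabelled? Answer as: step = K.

Re-executing:
[1] T2.load  rd  (counter 0, T2.r 0)
[2] T0.load  rd  (counter 0, T0.r 0)
[3] T0.cas  hit  (counter 1, T0.r 0)
[4] T3.load  rd  (counter 1, T3.r 1)
[5] T2.cas  miss  (counter 1, T2.r 0)
[6] T1.load  rd  (counter 1, T1.r 1)
[7] T1.cas  hit  (counter 2, T1.r 1)
[8] T3.cas  miss  (counter 2, T3.r 1)
[9] T1.load  rd  (counter 2, T1.r 2)
[10] T2.load  rd  (counter 2, T2.r 2)
[11] T1.cas  hit  (counter 3, T1.r 2)
[12] T2.cas  miss  (counter 3, T2.r 2)
[13] T3.load  rd  (counter 3, T3.r 3)
[14] T2.load  rd  (counter 3, T2.r 3)
[15] T2.cas  hit  (counter 4, T2.r 3)
[16] T3.cas  miss  (counter 4, T3.r 3)
Mismatch at 12.

step = 12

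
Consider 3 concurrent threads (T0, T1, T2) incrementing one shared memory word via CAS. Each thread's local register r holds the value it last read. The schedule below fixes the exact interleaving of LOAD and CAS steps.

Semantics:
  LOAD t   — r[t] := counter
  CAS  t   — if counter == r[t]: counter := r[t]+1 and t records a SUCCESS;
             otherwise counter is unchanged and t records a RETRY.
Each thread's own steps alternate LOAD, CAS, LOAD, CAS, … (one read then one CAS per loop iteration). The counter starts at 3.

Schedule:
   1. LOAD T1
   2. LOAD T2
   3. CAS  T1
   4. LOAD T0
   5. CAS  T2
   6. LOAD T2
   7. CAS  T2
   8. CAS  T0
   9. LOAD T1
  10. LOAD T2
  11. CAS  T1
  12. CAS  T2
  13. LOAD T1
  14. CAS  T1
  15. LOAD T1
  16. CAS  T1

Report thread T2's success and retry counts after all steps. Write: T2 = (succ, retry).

T2 = (1, 2)

[1] T1.load  rd  (counter 3, T1.r 3)
[2] T2.load  rd  (counter 3, T2.r 3)
[3] T1.cas  hit  (counter 4, T1.r 3)
[4] T0.load  rd  (counter 4, T0.r 4)
[5] T2.cas  miss  (counter 4, T2.r 3)
[6] T2.load  rd  (counter 4, T2.r 4)
[7] T2.cas  hit  (counter 5, T2.r 4)
[8] T0.cas  miss  (counter 5, T0.r 4)
[9] T1.load  rd  (counter 5, T1.r 5)
[10] T2.load  rd  (counter 5, T2.r 5)
[11] T1.cas  hit  (counter 6, T1.r 5)
[12] T2.cas  miss  (counter 6, T2.r 5)
[13] T1.load  rd  (counter 6, T1.r 6)
[14] T1.cas  hit  (counter 7, T1.r 6)
[15] T1.load  rd  (counter 7, T1.r 7)
[16] T1.cas  hit  (counter 8, T1.r 7)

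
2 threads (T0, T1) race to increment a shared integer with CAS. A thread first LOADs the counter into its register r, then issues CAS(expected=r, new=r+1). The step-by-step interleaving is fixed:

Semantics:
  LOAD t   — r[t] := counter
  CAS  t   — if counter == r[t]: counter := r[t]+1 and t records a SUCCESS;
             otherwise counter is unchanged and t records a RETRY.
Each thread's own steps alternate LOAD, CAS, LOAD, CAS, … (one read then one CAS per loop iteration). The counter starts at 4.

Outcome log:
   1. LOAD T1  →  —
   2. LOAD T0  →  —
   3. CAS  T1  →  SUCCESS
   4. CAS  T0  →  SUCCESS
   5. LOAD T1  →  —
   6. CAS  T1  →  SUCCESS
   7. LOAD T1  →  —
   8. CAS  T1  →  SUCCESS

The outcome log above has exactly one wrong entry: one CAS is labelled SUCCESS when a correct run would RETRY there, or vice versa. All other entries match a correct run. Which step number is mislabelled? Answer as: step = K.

Correct run:
step 1: T1 LOAD ⇒ load; ctr=4 reg=4
step 2: T0 LOAD ⇒ load; ctr=4 reg=4
step 3: T1 CAS ⇒ ok; ctr=5 reg=4
step 4: T0 CAS ⇒ retry; ctr=5 reg=4
step 5: T1 LOAD ⇒ load; ctr=5 reg=5
step 6: T1 CAS ⇒ ok; ctr=6 reg=5
step 7: T1 LOAD ⇒ load; ctr=6 reg=6
step 8: T1 CAS ⇒ ok; ctr=7 reg=6
Log disagrees first at step 4.

step = 4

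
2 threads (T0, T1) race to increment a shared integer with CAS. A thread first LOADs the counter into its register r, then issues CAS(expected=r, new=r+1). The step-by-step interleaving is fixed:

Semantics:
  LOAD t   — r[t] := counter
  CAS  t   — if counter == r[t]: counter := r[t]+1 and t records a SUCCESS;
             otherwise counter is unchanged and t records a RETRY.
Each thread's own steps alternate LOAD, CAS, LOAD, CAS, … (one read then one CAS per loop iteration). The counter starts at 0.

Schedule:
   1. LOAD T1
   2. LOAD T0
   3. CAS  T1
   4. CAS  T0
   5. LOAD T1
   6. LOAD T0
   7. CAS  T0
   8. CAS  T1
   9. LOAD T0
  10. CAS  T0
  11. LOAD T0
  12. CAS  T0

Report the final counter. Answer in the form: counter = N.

1. LOAD T1 → mem=0 r[T1]=0 [LOAD]
2. LOAD T0 → mem=0 r[T0]=0 [LOAD]
3. CAS T1 → mem=1 r[T1]=0 [OK]
4. CAS T0 → mem=1 r[T0]=0 [RETRY]
5. LOAD T1 → mem=1 r[T1]=1 [LOAD]
6. LOAD T0 → mem=1 r[T0]=1 [LOAD]
7. CAS T0 → mem=2 r[T0]=1 [OK]
8. CAS T1 → mem=2 r[T1]=1 [RETRY]
9. LOAD T0 → mem=2 r[T0]=2 [LOAD]
10. CAS T0 → mem=3 r[T0]=2 [OK]
11. LOAD T0 → mem=3 r[T0]=3 [LOAD]
12. CAS T0 → mem=4 r[T0]=3 [OK]

counter = 4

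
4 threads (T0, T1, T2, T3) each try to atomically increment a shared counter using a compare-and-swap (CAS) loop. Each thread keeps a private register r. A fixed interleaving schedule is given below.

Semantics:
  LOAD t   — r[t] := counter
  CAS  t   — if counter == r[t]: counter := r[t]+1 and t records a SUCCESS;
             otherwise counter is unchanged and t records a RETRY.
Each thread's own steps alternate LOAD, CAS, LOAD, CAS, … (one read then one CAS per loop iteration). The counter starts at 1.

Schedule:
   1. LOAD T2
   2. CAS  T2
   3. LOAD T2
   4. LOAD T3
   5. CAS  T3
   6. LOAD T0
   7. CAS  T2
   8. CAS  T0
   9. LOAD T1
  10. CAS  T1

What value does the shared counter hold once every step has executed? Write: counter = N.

counter = 5

step 1: T2 LOAD ⇒ load; ctr=1 reg=1
step 2: T2 CAS ⇒ ok; ctr=2 reg=1
step 3: T2 LOAD ⇒ load; ctr=2 reg=2
step 4: T3 LOAD ⇒ load; ctr=2 reg=2
step 5: T3 CAS ⇒ ok; ctr=3 reg=2
step 6: T0 LOAD ⇒ load; ctr=3 reg=3
step 7: T2 CAS ⇒ retry; ctr=3 reg=2
step 8: T0 CAS ⇒ ok; ctr=4 reg=3
step 9: T1 LOAD ⇒ load; ctr=4 reg=4
step 10: T1 CAS ⇒ ok; ctr=5 reg=4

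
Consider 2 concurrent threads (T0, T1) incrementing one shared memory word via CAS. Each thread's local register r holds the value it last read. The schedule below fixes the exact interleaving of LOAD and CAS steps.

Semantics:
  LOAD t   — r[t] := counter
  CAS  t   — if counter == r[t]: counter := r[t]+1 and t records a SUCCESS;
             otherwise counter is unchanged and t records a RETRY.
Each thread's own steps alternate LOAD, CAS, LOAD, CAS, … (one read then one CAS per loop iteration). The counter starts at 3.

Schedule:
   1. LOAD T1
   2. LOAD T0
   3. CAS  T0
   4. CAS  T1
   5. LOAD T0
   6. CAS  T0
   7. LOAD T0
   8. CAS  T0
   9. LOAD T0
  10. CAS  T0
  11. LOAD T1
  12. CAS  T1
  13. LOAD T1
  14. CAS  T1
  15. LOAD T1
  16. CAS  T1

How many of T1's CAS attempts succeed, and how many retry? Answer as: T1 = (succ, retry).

[1] T1.load  rd  (counter 3, T1.r 3)
[2] T0.load  rd  (counter 3, T0.r 3)
[3] T0.cas  hit  (counter 4, T0.r 3)
[4] T1.cas  miss  (counter 4, T1.r 3)
[5] T0.load  rd  (counter 4, T0.r 4)
[6] T0.cas  hit  (counter 5, T0.r 4)
[7] T0.load  rd  (counter 5, T0.r 5)
[8] T0.cas  hit  (counter 6, T0.r 5)
[9] T0.load  rd  (counter 6, T0.r 6)
[10] T0.cas  hit  (counter 7, T0.r 6)
[11] T1.load  rd  (counter 7, T1.r 7)
[12] T1.cas  hit  (counter 8, T1.r 7)
[13] T1.load  rd  (counter 8, T1.r 8)
[14] T1.cas  hit  (counter 9, T1.r 8)
[15] T1.load  rd  (counter 9, T1.r 9)
[16] T1.cas  hit  (counter 10, T1.r 9)

T1 = (3, 1)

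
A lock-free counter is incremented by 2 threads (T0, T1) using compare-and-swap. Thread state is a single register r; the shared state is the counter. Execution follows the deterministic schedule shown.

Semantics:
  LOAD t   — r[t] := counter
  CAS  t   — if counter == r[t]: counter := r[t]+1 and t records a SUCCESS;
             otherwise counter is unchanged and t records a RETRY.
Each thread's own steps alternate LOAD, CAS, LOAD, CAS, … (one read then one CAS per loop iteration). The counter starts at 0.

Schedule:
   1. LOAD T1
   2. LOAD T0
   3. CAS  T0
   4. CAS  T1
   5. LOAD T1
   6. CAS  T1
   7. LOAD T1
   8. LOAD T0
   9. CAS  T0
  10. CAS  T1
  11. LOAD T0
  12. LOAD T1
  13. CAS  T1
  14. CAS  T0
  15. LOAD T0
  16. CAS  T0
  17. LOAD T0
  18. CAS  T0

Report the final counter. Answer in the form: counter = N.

counter = 6

T1 LOAD — after: cnt=0, r=0 — load
T0 LOAD — after: cnt=0, r=0 — load
T0 CAS — after: cnt=1, r=0 — ok
T1 CAS — after: cnt=1, r=0 — retry
T1 LOAD — after: cnt=1, r=1 — load
T1 CAS — after: cnt=2, r=1 — ok
T1 LOAD — after: cnt=2, r=2 — load
T0 LOAD — after: cnt=2, r=2 — load
T0 CAS — after: cnt=3, r=2 — ok
T1 CAS — after: cnt=3, r=2 — retry
T0 LOAD — after: cnt=3, r=3 — load
T1 LOAD — after: cnt=3, r=3 — load
T1 CAS — after: cnt=4, r=3 — ok
T0 CAS — after: cnt=4, r=3 — retry
T0 LOAD — after: cnt=4, r=4 — load
T0 CAS — after: cnt=5, r=4 — ok
T0 LOAD — after: cnt=5, r=5 — load
T0 CAS — after: cnt=6, r=5 — ok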